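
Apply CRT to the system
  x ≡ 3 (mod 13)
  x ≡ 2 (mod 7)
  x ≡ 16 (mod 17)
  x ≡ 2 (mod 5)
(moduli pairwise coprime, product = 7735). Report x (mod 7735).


Product of moduli M = 13 · 7 · 17 · 5 = 7735.
Merge one congruence at a time:
  Start: x ≡ 3 (mod 13).
  Combine with x ≡ 2 (mod 7); new modulus lcm = 91.
    Write x = 3 + 13·t and substitute into x ≡ 2 (mod 7): 13·t ≡ 2 − 3 = -1 (mod 7).
    Reduce coefficients mod 7: 6·t ≡ 6 (mod 7).
    The inverse of 6 mod 7 is 6 (since 6·6 = 36 = 5·7 + 1), so t ≡ 6·6 = 36 ≡ 1 (mod 7).
    Then x = 3 + 13·1 = 16, valid modulo lcm(13, 7) = 91: x ≡ 16 (mod 91).
  Combine with x ≡ 16 (mod 17); new modulus lcm = 1547.
    Write x = 16 + 91·t and substitute into x ≡ 16 (mod 17): 91·t ≡ 16 − 16 = 0 (mod 17).
    Reduce coefficients mod 17: 6·t ≡ 0 (mod 17).
    The inverse of 6 mod 17 is 3 (since 6·3 = 18 = 1·17 + 1), so t ≡ 3·0 = 0 ≡ 0 (mod 17).
    Then x = 16 + 91·0 = 16, valid modulo lcm(91, 17) = 1547: x ≡ 16 (mod 1547).
  Combine with x ≡ 2 (mod 5); new modulus lcm = 7735.
    Write x = 16 + 1547·t and substitute into x ≡ 2 (mod 5): 1547·t ≡ 2 − 16 = -14 (mod 5).
    Reduce coefficients mod 5: 2·t ≡ 1 (mod 5).
    The inverse of 2 mod 5 is 3 (since 2·3 = 6 = 1·5 + 1), so t ≡ 3·1 = 3 ≡ 3 (mod 5).
    Then x = 16 + 1547·3 = 4657, valid modulo lcm(1547, 5) = 7735: x ≡ 4657 (mod 7735).
Verify against each original: 4657 mod 13 = 3, 4657 mod 7 = 2, 4657 mod 17 = 16, 4657 mod 5 = 2.

x ≡ 4657 (mod 7735).


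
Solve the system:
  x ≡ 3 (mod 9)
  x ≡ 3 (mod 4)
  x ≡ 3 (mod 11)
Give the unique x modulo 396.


Moduli 9, 4, 11 are pairwise coprime; by CRT there is a unique solution modulo M = 9 · 4 · 11 = 396.
Solve pairwise, accumulating the modulus:
  Start with x ≡ 3 (mod 9).
  Combine with x ≡ 3 (mod 4): since gcd(9, 4) = 1, we get a unique residue mod 36.
    Write x = 3 + 9·t and substitute into x ≡ 3 (mod 4): 9·t ≡ 3 − 3 = 0 (mod 4).
    Reduce coefficients mod 4: 1·t ≡ 0 (mod 4).
    So t ≡ 0 (mod 4).
    Then x = 3 + 9·0 = 3, valid modulo lcm(9, 4) = 36: x ≡ 3 (mod 36).
  Combine with x ≡ 3 (mod 11): since gcd(36, 11) = 1, we get a unique residue mod 396.
    Write x = 3 + 36·t and substitute into x ≡ 3 (mod 11): 36·t ≡ 3 − 3 = 0 (mod 11).
    Reduce coefficients mod 11: 3·t ≡ 0 (mod 11).
    The inverse of 3 mod 11 is 4 (since 3·4 = 12 = 1·11 + 1), so t ≡ 4·0 = 0 ≡ 0 (mod 11).
    Then x = 3 + 36·0 = 3, valid modulo lcm(36, 11) = 396: x ≡ 3 (mod 396).
Verify: 3 mod 9 = 3 ✓, 3 mod 4 = 3 ✓, 3 mod 11 = 3 ✓.

x ≡ 3 (mod 396).


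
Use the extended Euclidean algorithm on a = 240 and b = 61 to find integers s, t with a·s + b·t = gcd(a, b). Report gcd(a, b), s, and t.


Euclidean algorithm on (240, 61) — divide until remainder is 0:
  240 = 3 · 61 + 57
  61 = 1 · 57 + 4
  57 = 14 · 4 + 1
  4 = 4 · 1 + 0
gcd(240, 61) = 1.
Track Bezout coefficients alongside the remainders: start with r₀ = 240 = a·1 + b·0 (s = 1, t = 0) and r₁ = 61 = a·0 + b·1 (s = 0, t = 1); each new remainder r_{k+1} = r_{k-1} − q_k·r_k inherits s_{k+1} = s_{k-1} − q_k·s_k, t_{k+1} = t_{k-1} − q_k·t_k, so r_k = a·s_k + b·t_k at every step:
  q = 3: r = 57, s = 1 − 3·0 = 1, t = 0 − 3·1 = -3  (check: 240·1 + 61·(-3) = 57)
  q = 1: r = 4, s = 0 − 1·1 = -1, t = 1 − 1·(-3) = 4  (check: 240·(-1) + 61·4 = 4)
  q = 14: r = 1, s = 1 − 14·(-1) = 15, t = -3 − 14·4 = -59  (check: 240·15 + 61·(-59) = 1)
The row with r = 1 (the gcd) gives the Bezout coefficients s = 15, t = -59.
Result: 240 · (15) + 61 · (-59) = 1.

gcd(240, 61) = 1; s = 15, t = -59 (check: 240·15 + 61·(-59) = 1).


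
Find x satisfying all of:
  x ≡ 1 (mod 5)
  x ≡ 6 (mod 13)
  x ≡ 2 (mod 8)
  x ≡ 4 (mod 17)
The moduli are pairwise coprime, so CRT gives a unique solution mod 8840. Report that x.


Product of moduli M = 5 · 13 · 8 · 17 = 8840.
Merge one congruence at a time:
  Start: x ≡ 1 (mod 5).
  Combine with x ≡ 6 (mod 13); new modulus lcm = 65.
    Write x = 1 + 5·t and substitute into x ≡ 6 (mod 13): 5·t ≡ 6 − 1 = 5 (mod 13).
    The inverse of 5 mod 13 is 8 (since 5·8 = 40 = 3·13 + 1), so t ≡ 8·5 = 40 ≡ 1 (mod 13).
    Then x = 1 + 5·1 = 6, valid modulo lcm(5, 13) = 65: x ≡ 6 (mod 65).
  Combine with x ≡ 2 (mod 8); new modulus lcm = 520.
    Write x = 6 + 65·t and substitute into x ≡ 2 (mod 8): 65·t ≡ 2 − 6 = -4 (mod 8).
    Reduce coefficients mod 8: 1·t ≡ 4 (mod 8).
    So t ≡ 4 (mod 8).
    Then x = 6 + 65·4 = 266, valid modulo lcm(65, 8) = 520: x ≡ 266 (mod 520).
  Combine with x ≡ 4 (mod 17); new modulus lcm = 8840.
    Write x = 266 + 520·t and substitute into x ≡ 4 (mod 17): 520·t ≡ 4 − 266 = -262 (mod 17).
    Reduce coefficients mod 17: 10·t ≡ 10 (mod 17).
    The inverse of 10 mod 17 is 12 (since 10·12 = 120 = 7·17 + 1), so t ≡ 12·10 = 120 ≡ 1 (mod 17).
    Then x = 266 + 520·1 = 786, valid modulo lcm(520, 17) = 8840: x ≡ 786 (mod 8840).
Verify against each original: 786 mod 5 = 1, 786 mod 13 = 6, 786 mod 8 = 2, 786 mod 17 = 4.

x ≡ 786 (mod 8840).


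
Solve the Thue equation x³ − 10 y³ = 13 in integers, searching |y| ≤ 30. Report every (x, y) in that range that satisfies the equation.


The equation is x³ - 10y³ = 13. For fixed y, x³ = 10·y³ + 13, so a solution requires the RHS to be a perfect cube.
Strategy: iterate y from -30 to 30, compute RHS = 10·y³ + 13, and check whether it is a (positive or negative) perfect cube.
Check small values of y:
  y = 0: RHS = 13 is not a perfect cube.
  y = 1: RHS = 23 is not a perfect cube.
  y = -1: RHS = 3 is not a perfect cube.
  y = 2: RHS = 93 is not a perfect cube.
  y = -2: RHS = -67 is not a perfect cube.
  y = 3: RHS = 283 is not a perfect cube.
  y = -3: RHS = -257 is not a perfect cube.
Continuing the search up to |y| = 30 finds no solutions either.
No (x, y) in the scanned range satisfies the equation.

No integer solutions with |y| ≤ 30.


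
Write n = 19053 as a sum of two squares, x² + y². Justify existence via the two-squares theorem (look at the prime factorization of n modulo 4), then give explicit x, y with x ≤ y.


Step 1: Factor n = 19053 = 3^2 · 29 · 73.
Step 2: Check the mod-4 condition on each prime factor: 3 ≡ 3 (mod 4), exponent 2 (must be even); 29 ≡ 1 (mod 4), exponent 1; 73 ≡ 1 (mod 4), exponent 1.
All primes ≡ 3 (mod 4) appear to even exponent (or don't appear), so by the two-squares theorem n IS expressible as a sum of two squares.
Step 3: Build a representation. Group n = k² · m with k = 3 and m = 29 · 73 = 2117 (a product of primes ≡ 1 (mod 4)); a representation of m scales to one of n via (k·x)² + (k·y)² = k²(x² + y²). Each prime p ≡ 1 (mod 4) is itself a sum of two squares; find a² by testing p − a² for a perfect square:
  29: 29 − 1² = 28, 29 − 2² = 25 = 5² ⇒ 29 = 2² + 5².
  73: 73 − 1² = 72, 73 − 2² = 69, 73 − 3² = 64 = 8² ⇒ 73 = 3² + 8².
  Combine using the Brahmagupta–Fibonacci identity (a² + b²)(c² + d²) = (ac − bd)² + (ad + bc)² = (ac + bd)² + (ad − bc)²:
  29 · 73 = 2117: from (2² + 5²)(3² + 8²), take (2·3 − 5·8, 2·8 + 5·3) = (6 − 40, 16 + 15) = (-34, 31); dropping signs (only squares matter) gives (34, 31); check 34² + 31² = 1156 + 961 = 2117 ✓.
  Scale by k = 3: (3·34, 3·31) = (102, 93).
Step 4: Order so x ≤ y and verify: 93² + 102² = 8649 + 10404 = 19053 = n. ✓

n = 19053 = 93² + 102² (one valid representation with x ≤ y).


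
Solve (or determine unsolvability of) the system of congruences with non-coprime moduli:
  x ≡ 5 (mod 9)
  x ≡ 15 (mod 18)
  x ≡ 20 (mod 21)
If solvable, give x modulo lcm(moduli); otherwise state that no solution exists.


Moduli 9, 18, 21 are not pairwise coprime, so CRT works modulo lcm(m_i) when all pairwise compatibility conditions hold.
Pairwise compatibility: gcd(m_i, m_j) must divide a_i - a_j for every pair.
Merge one congruence at a time:
  Start: x ≡ 5 (mod 9).
  Combine with x ≡ 15 (mod 18): gcd(9, 18) = 9, and 15 - 5 = 10 is NOT divisible by 9.
    ⇒ system is inconsistent (no integer solution).

No solution (the system is inconsistent).


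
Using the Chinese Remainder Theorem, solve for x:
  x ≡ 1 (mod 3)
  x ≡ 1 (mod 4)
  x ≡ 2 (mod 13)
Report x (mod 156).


Moduli 3, 4, 13 are pairwise coprime; by CRT there is a unique solution modulo M = 3 · 4 · 13 = 156.
Solve pairwise, accumulating the modulus:
  Start with x ≡ 1 (mod 3).
  Combine with x ≡ 1 (mod 4): since gcd(3, 4) = 1, we get a unique residue mod 12.
    Write x = 1 + 3·t and substitute into x ≡ 1 (mod 4): 3·t ≡ 1 − 1 = 0 (mod 4).
    The inverse of 3 mod 4 is 3 (since 3·3 = 9 = 2·4 + 1), so t ≡ 3·0 = 0 ≡ 0 (mod 4).
    Then x = 1 + 3·0 = 1, valid modulo lcm(3, 4) = 12: x ≡ 1 (mod 12).
  Combine with x ≡ 2 (mod 13): since gcd(12, 13) = 1, we get a unique residue mod 156.
    Write x = 1 + 12·t and substitute into x ≡ 2 (mod 13): 12·t ≡ 2 − 1 = 1 (mod 13).
    The inverse of 12 mod 13 is 12 (since 12·12 = 144 = 11·13 + 1), so t ≡ 12·1 = 12 ≡ 12 (mod 13).
    Then x = 1 + 12·12 = 145, valid modulo lcm(12, 13) = 156: x ≡ 145 (mod 156).
Verify: 145 mod 3 = 1 ✓, 145 mod 4 = 1 ✓, 145 mod 13 = 2 ✓.

x ≡ 145 (mod 156).


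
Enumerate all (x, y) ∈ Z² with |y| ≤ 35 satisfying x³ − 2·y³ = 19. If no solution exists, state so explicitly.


The equation is x³ - 2y³ = 19. For fixed y, x³ = 2·y³ + 19, so a solution requires the RHS to be a perfect cube.
Strategy: iterate y from -35 to 35, compute RHS = 2·y³ + 19, and check whether it is a (positive or negative) perfect cube.
Check small values of y:
  y = 0: RHS = 19 is not a perfect cube.
  y = 1: RHS = 21 is not a perfect cube.
  y = -1: RHS = 17 is not a perfect cube.
  y = 2: RHS = 35 is not a perfect cube.
  y = -2: RHS = 3 is not a perfect cube.
  y = 3: RHS = 73 is not a perfect cube.
  y = -3: RHS = -35 is not a perfect cube.
Continuing the search up to |y| = 35 finds no solutions either.
No (x, y) in the scanned range satisfies the equation.

No integer solutions with |y| ≤ 35.


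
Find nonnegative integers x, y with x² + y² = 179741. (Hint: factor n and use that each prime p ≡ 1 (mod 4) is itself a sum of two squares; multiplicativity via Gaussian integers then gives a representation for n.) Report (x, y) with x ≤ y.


Step 1: Factor n = 179741 = 17 · 97 · 109.
Step 2: Check the mod-4 condition on each prime factor: 17 ≡ 1 (mod 4), exponent 1; 97 ≡ 1 (mod 4), exponent 1; 109 ≡ 1 (mod 4), exponent 1.
All primes ≡ 3 (mod 4) appear to even exponent (or don't appear), so by the two-squares theorem n IS expressible as a sum of two squares.
Step 3: Build a representation. Here n = 17 · 97 · 109 is a product of primes ≡ 1 (mod 4). Each prime p ≡ 1 (mod 4) is itself a sum of two squares; find a² by testing p − a² for a perfect square:
  17: 17 − 1² = 16 = 4² ⇒ 17 = 1² + 4².
  97: 97 − 1² = 96, 97 − 2² = 93, 97 − 3² = 88, 97 − 4² = 81 = 9² ⇒ 97 = 4² + 9².
  109: 109 − 1² = 108, 109 − 2² = 105, 109 − 3² = 100 = 10² ⇒ 109 = 3² + 10².
  Combine using the Brahmagupta–Fibonacci identity (a² + b²)(c² + d²) = (ac − bd)² + (ad + bc)² = (ac + bd)² + (ad − bc)²:
  17 · 97 = 1649: from (1² + 4²)(4² + 9²), take (1·4 − 4·9, 1·9 + 4·4) = (4 − 36, 9 + 16) = (-32, 25); dropping signs (only squares matter) gives (32, 25); check 32² + 25² = 1024 + 625 = 1649 ✓.
  1649 · 109 = 179741: from (32² + 25²)(3² + 10²), take (32·3 − 25·10, 32·10 + 25·3) = (96 − 250, 320 + 75) = (-154, 395); dropping signs (only squares matter) gives (154, 395); check 154² + 395² = 23716 + 156025 = 179741 ✓.
Step 4: Order so x ≤ y and verify: 154² + 395² = 23716 + 156025 = 179741 = n. ✓

n = 179741 = 154² + 395² (one valid representation with x ≤ y).


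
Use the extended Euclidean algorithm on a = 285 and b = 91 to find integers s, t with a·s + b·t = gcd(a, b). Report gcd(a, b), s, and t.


Euclidean algorithm on (285, 91) — divide until remainder is 0:
  285 = 3 · 91 + 12
  91 = 7 · 12 + 7
  12 = 1 · 7 + 5
  7 = 1 · 5 + 2
  5 = 2 · 2 + 1
  2 = 2 · 1 + 0
gcd(285, 91) = 1.
Track Bezout coefficients alongside the remainders: start with r₀ = 285 = a·1 + b·0 (s = 1, t = 0) and r₁ = 91 = a·0 + b·1 (s = 0, t = 1); each new remainder r_{k+1} = r_{k-1} − q_k·r_k inherits s_{k+1} = s_{k-1} − q_k·s_k, t_{k+1} = t_{k-1} − q_k·t_k, so r_k = a·s_k + b·t_k at every step:
  q = 3: r = 12, s = 1 − 3·0 = 1, t = 0 − 3·1 = -3  (check: 285·1 + 91·(-3) = 12)
  q = 7: r = 7, s = 0 − 7·1 = -7, t = 1 − 7·(-3) = 22  (check: 285·(-7) + 91·22 = 7)
  q = 1: r = 5, s = 1 − 1·(-7) = 8, t = -3 − 1·22 = -25  (check: 285·8 + 91·(-25) = 5)
  q = 1: r = 2, s = -7 − 1·8 = -15, t = 22 − 1·(-25) = 47  (check: 285·(-15) + 91·47 = 2)
  q = 2: r = 1, s = 8 − 2·(-15) = 38, t = -25 − 2·47 = -119  (check: 285·38 + 91·(-119) = 1)
The row with r = 1 (the gcd) gives the Bezout coefficients s = 38, t = -119.
Result: 285 · (38) + 91 · (-119) = 1.

gcd(285, 91) = 1; s = 38, t = -119 (check: 285·38 + 91·(-119) = 1).


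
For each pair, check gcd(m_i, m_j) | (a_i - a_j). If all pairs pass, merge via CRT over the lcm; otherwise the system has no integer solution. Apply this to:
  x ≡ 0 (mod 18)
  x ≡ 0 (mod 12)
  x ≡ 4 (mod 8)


Moduli 18, 12, 8 are not pairwise coprime, so CRT works modulo lcm(m_i) when all pairwise compatibility conditions hold.
Pairwise compatibility: gcd(m_i, m_j) must divide a_i - a_j for every pair.
Merge one congruence at a time:
  Start: x ≡ 0 (mod 18).
  Combine with x ≡ 0 (mod 12): gcd(18, 12) = 6; 0 - 0 = 0, which IS divisible by 6, so compatible.
    Write x = 0 + 18·t and substitute into x ≡ 0 (mod 12): 18·t ≡ 0 − 0 = 0 (mod 12).
    Divide the congruence (and modulus) by g = 6: 3·t ≡ 0 (mod 2).
    Reduce coefficients mod 2: 1·t ≡ 0 (mod 2).
    So t ≡ 0 (mod 2).
    Then x = 0 + 18·0 = 0, valid modulo lcm(18, 12) = 36: x ≡ 0 (mod 36).
  Combine with x ≡ 4 (mod 8): gcd(36, 8) = 4; 4 - 0 = 4, which IS divisible by 4, so compatible.
    Write x = 0 + 36·t and substitute into x ≡ 4 (mod 8): 36·t ≡ 4 − 0 = 4 (mod 8).
    Divide the congruence (and modulus) by g = 4: 9·t ≡ 1 (mod 2).
    Reduce coefficients mod 2: 1·t ≡ 1 (mod 2).
    So t ≡ 1 (mod 2).
    Then x = 0 + 36·1 = 36, valid modulo lcm(36, 8) = 72: x ≡ 36 (mod 72).
Verify: 36 mod 18 = 0, 36 mod 12 = 0, 36 mod 8 = 4.

x ≡ 36 (mod 72).


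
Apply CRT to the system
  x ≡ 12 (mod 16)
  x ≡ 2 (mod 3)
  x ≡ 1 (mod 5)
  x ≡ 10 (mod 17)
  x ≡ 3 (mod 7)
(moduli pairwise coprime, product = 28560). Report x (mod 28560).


Product of moduli M = 16 · 3 · 5 · 17 · 7 = 28560.
Merge one congruence at a time:
  Start: x ≡ 12 (mod 16).
  Combine with x ≡ 2 (mod 3); new modulus lcm = 48.
    Write x = 12 + 16·t and substitute into x ≡ 2 (mod 3): 16·t ≡ 2 − 12 = -10 (mod 3).
    Reduce coefficients mod 3: 1·t ≡ 2 (mod 3).
    So t ≡ 2 (mod 3).
    Then x = 12 + 16·2 = 44, valid modulo lcm(16, 3) = 48: x ≡ 44 (mod 48).
  Combine with x ≡ 1 (mod 5); new modulus lcm = 240.
    Write x = 44 + 48·t and substitute into x ≡ 1 (mod 5): 48·t ≡ 1 − 44 = -43 (mod 5).
    Reduce coefficients mod 5: 3·t ≡ 2 (mod 5).
    The inverse of 3 mod 5 is 2 (since 3·2 = 6 = 1·5 + 1), so t ≡ 2·2 = 4 ≡ 4 (mod 5).
    Then x = 44 + 48·4 = 236, valid modulo lcm(48, 5) = 240: x ≡ 236 (mod 240).
  Combine with x ≡ 10 (mod 17); new modulus lcm = 4080.
    Write x = 236 + 240·t and substitute into x ≡ 10 (mod 17): 240·t ≡ 10 − 236 = -226 (mod 17).
    Reduce coefficients mod 17: 2·t ≡ 12 (mod 17).
    The inverse of 2 mod 17 is 9 (since 2·9 = 18 = 1·17 + 1), so t ≡ 9·12 = 108 ≡ 6 (mod 17).
    Then x = 236 + 240·6 = 1676, valid modulo lcm(240, 17) = 4080: x ≡ 1676 (mod 4080).
  Combine with x ≡ 3 (mod 7); new modulus lcm = 28560.
    Write x = 1676 + 4080·t and substitute into x ≡ 3 (mod 7): 4080·t ≡ 3 − 1676 = -1673 (mod 7).
    Reduce coefficients mod 7: 6·t ≡ 0 (mod 7).
    The inverse of 6 mod 7 is 6 (since 6·6 = 36 = 5·7 + 1), so t ≡ 6·0 = 0 ≡ 0 (mod 7).
    Then x = 1676 + 4080·0 = 1676, valid modulo lcm(4080, 7) = 28560: x ≡ 1676 (mod 28560).
Verify against each original: 1676 mod 16 = 12, 1676 mod 3 = 2, 1676 mod 5 = 1, 1676 mod 17 = 10, 1676 mod 7 = 3.

x ≡ 1676 (mod 28560).


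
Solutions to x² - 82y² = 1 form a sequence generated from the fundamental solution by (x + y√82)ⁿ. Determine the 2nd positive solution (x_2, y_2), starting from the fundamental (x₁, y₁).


Step 1: Find the fundamental solution (x₁, y₁) of x² - 82y² = 1.
  Expand √82 as a continued fraction. a₀ = ⌊√82⌋ = 9; iterate m_{k+1} = d_k·a_k − m_k, d_{k+1} = (82 − m_{k+1}²)/d_k, a_{k+1} = ⌊(a₀ + m_{k+1})/d_{k+1}⌋ (starting m₀ = 0, d₀ = 1), with convergents p_k = a_k·p_{k-1} + p_{k-2}, q_k = a_k·q_{k-1} + q_{k-2} (p₋₁ = 1, q₋₁ = 0):
  k = 0: a₀ = 9; p₀/q₀ = 9/1; p₀² − 82·q₀² = 81 − 82 = -1.
  k = 1: m = 9, d = 1, a = ⌊(9 + 9)/1⌋ = 18; p/q = (18·9 + 1)/(18·1 + 0) = 163/18; p² − 82·q² = 26569 − 26568 = 1.
  The first convergent with p² − 82·q² = 1 gives the fundamental solution (x₁, y₁) = (163, 18).
Step 2: Apply the recurrence (x_{n+1}, y_{n+1}) = (x₁x_n + 82y₁y_n, x₁y_n + y₁x_n) repeatedly.
  From (x_1, y_1) = (163, 18): x_2 = 163·163 + 82·18·18 = 53137; y_2 = 163·18 + 18·163 = 5868.
Step 3: Verify x_2² - 82·y_2² = 2823540769 - 2823540768 = 1 (should be 1). ✓

(x_1, y_1) = (163, 18); (x_2, y_2) = (53137, 5868).


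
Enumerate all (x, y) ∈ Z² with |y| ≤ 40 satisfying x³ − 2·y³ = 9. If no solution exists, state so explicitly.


The equation is x³ - 2y³ = 9. For fixed y, x³ = 2·y³ + 9, so a solution requires the RHS to be a perfect cube.
Strategy: iterate y from -40 to 40, compute RHS = 2·y³ + 9, and check whether it is a (positive or negative) perfect cube.
Check small values of y:
  y = 0: RHS = 9 is not a perfect cube.
  y = 1: RHS = 11 is not a perfect cube.
  y = -1: RHS = 7 is not a perfect cube.
  y = 2: RHS = 25 is not a perfect cube.
  y = -2: RHS = -7 is not a perfect cube.
  y = 3: RHS = 63 is not a perfect cube.
  y = -3: RHS = -45 is not a perfect cube.
Continuing the search up to |y| = 40 finds no solutions either.
No (x, y) in the scanned range satisfies the equation.

No integer solutions with |y| ≤ 40.


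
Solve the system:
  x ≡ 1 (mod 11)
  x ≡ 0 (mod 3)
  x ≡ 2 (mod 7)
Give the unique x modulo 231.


Moduli 11, 3, 7 are pairwise coprime; by CRT there is a unique solution modulo M = 11 · 3 · 7 = 231.
Solve pairwise, accumulating the modulus:
  Start with x ≡ 1 (mod 11).
  Combine with x ≡ 0 (mod 3): since gcd(11, 3) = 1, we get a unique residue mod 33.
    Write x = 1 + 11·t and substitute into x ≡ 0 (mod 3): 11·t ≡ 0 − 1 = -1 (mod 3).
    Reduce coefficients mod 3: 2·t ≡ 2 (mod 3).
    The inverse of 2 mod 3 is 2 (since 2·2 = 4 = 1·3 + 1), so t ≡ 2·2 = 4 ≡ 1 (mod 3).
    Then x = 1 + 11·1 = 12, valid modulo lcm(11, 3) = 33: x ≡ 12 (mod 33).
  Combine with x ≡ 2 (mod 7): since gcd(33, 7) = 1, we get a unique residue mod 231.
    Write x = 12 + 33·t and substitute into x ≡ 2 (mod 7): 33·t ≡ 2 − 12 = -10 (mod 7).
    Reduce coefficients mod 7: 5·t ≡ 4 (mod 7).
    The inverse of 5 mod 7 is 3 (since 5·3 = 15 = 2·7 + 1), so t ≡ 3·4 = 12 ≡ 5 (mod 7).
    Then x = 12 + 33·5 = 177, valid modulo lcm(33, 7) = 231: x ≡ 177 (mod 231).
Verify: 177 mod 11 = 1 ✓, 177 mod 3 = 0 ✓, 177 mod 7 = 2 ✓.

x ≡ 177 (mod 231).


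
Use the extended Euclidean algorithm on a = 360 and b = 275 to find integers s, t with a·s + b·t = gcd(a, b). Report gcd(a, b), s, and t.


Euclidean algorithm on (360, 275) — divide until remainder is 0:
  360 = 1 · 275 + 85
  275 = 3 · 85 + 20
  85 = 4 · 20 + 5
  20 = 4 · 5 + 0
gcd(360, 275) = 5.
Track Bezout coefficients alongside the remainders: start with r₀ = 360 = a·1 + b·0 (s = 1, t = 0) and r₁ = 275 = a·0 + b·1 (s = 0, t = 1); each new remainder r_{k+1} = r_{k-1} − q_k·r_k inherits s_{k+1} = s_{k-1} − q_k·s_k, t_{k+1} = t_{k-1} − q_k·t_k, so r_k = a·s_k + b·t_k at every step:
  q = 1: r = 85, s = 1 − 1·0 = 1, t = 0 − 1·1 = -1  (check: 360·1 + 275·(-1) = 85)
  q = 3: r = 20, s = 0 − 3·1 = -3, t = 1 − 3·(-1) = 4  (check: 360·(-3) + 275·4 = 20)
  q = 4: r = 5, s = 1 − 4·(-3) = 13, t = -1 − 4·4 = -17  (check: 360·13 + 275·(-17) = 5)
The row with r = 5 (the gcd) gives the Bezout coefficients s = 13, t = -17.
Result: 360 · (13) + 275 · (-17) = 5.

gcd(360, 275) = 5; s = 13, t = -17 (check: 360·13 + 275·(-17) = 5).


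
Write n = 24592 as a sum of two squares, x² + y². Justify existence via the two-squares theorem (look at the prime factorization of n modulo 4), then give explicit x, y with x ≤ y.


Step 1: Factor n = 24592 = 2^4 · 29 · 53.
Step 2: Check the mod-4 condition on each prime factor: 2 = 2 (special); 29 ≡ 1 (mod 4), exponent 1; 53 ≡ 1 (mod 4), exponent 1.
All primes ≡ 3 (mod 4) appear to even exponent (or don't appear), so by the two-squares theorem n IS expressible as a sum of two squares.
Step 3: Build a representation. Group n = k² · m with k = 4 and m = 29 · 53 = 1537 (a product of primes ≡ 1 (mod 4)); a representation of m scales to one of n via (k·x)² + (k·y)² = k²(x² + y²). Each prime p ≡ 1 (mod 4) is itself a sum of two squares; find a² by testing p − a² for a perfect square:
  29: 29 − 1² = 28, 29 − 2² = 25 = 5² ⇒ 29 = 2² + 5².
  53: 53 − 1² = 52, 53 − 2² = 49 = 7² ⇒ 53 = 2² + 7².
  Combine using the Brahmagupta–Fibonacci identity (a² + b²)(c² + d²) = (ac − bd)² + (ad + bc)² = (ac + bd)² + (ad − bc)²:
  29 · 53 = 1537: from (2² + 5²)(2² + 7²), take (2·2 − 5·7, 2·7 + 5·2) = (4 − 35, 14 + 10) = (-31, 24); dropping signs (only squares matter) gives (31, 24); check 31² + 24² = 961 + 576 = 1537 ✓.
  Scale by k = 4: (4·31, 4·24) = (124, 96).
Step 4: Order so x ≤ y and verify: 96² + 124² = 9216 + 15376 = 24592 = n. ✓

n = 24592 = 96² + 124² (one valid representation with x ≤ y).


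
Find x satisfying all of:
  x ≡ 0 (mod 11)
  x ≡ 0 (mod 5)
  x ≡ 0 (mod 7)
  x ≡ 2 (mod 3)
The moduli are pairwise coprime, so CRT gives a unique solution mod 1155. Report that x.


Product of moduli M = 11 · 5 · 7 · 3 = 1155.
Merge one congruence at a time:
  Start: x ≡ 0 (mod 11).
  Combine with x ≡ 0 (mod 5); new modulus lcm = 55.
    Write x = 0 + 11·t and substitute into x ≡ 0 (mod 5): 11·t ≡ 0 − 0 = 0 (mod 5).
    Reduce coefficients mod 5: 1·t ≡ 0 (mod 5).
    So t ≡ 0 (mod 5).
    Then x = 0 + 11·0 = 0, valid modulo lcm(11, 5) = 55: x ≡ 0 (mod 55).
  Combine with x ≡ 0 (mod 7); new modulus lcm = 385.
    Write x = 0 + 55·t and substitute into x ≡ 0 (mod 7): 55·t ≡ 0 − 0 = 0 (mod 7).
    Reduce coefficients mod 7: 6·t ≡ 0 (mod 7).
    The inverse of 6 mod 7 is 6 (since 6·6 = 36 = 5·7 + 1), so t ≡ 6·0 = 0 ≡ 0 (mod 7).
    Then x = 0 + 55·0 = 0, valid modulo lcm(55, 7) = 385: x ≡ 0 (mod 385).
  Combine with x ≡ 2 (mod 3); new modulus lcm = 1155.
    Write x = 0 + 385·t and substitute into x ≡ 2 (mod 3): 385·t ≡ 2 − 0 = 2 (mod 3).
    Reduce coefficients mod 3: 1·t ≡ 2 (mod 3).
    So t ≡ 2 (mod 3).
    Then x = 0 + 385·2 = 770, valid modulo lcm(385, 3) = 1155: x ≡ 770 (mod 1155).
Verify against each original: 770 mod 11 = 0, 770 mod 5 = 0, 770 mod 7 = 0, 770 mod 3 = 2.

x ≡ 770 (mod 1155).


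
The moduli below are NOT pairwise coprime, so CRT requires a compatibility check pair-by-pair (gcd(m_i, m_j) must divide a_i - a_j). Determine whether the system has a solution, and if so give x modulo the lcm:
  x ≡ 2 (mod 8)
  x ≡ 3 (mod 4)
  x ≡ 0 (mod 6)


Moduli 8, 4, 6 are not pairwise coprime, so CRT works modulo lcm(m_i) when all pairwise compatibility conditions hold.
Pairwise compatibility: gcd(m_i, m_j) must divide a_i - a_j for every pair.
Merge one congruence at a time:
  Start: x ≡ 2 (mod 8).
  Combine with x ≡ 3 (mod 4): gcd(8, 4) = 4, and 3 - 2 = 1 is NOT divisible by 4.
    ⇒ system is inconsistent (no integer solution).

No solution (the system is inconsistent).


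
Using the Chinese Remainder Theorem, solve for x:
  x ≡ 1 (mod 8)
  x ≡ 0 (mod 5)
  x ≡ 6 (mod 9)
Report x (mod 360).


Moduli 8, 5, 9 are pairwise coprime; by CRT there is a unique solution modulo M = 8 · 5 · 9 = 360.
Solve pairwise, accumulating the modulus:
  Start with x ≡ 1 (mod 8).
  Combine with x ≡ 0 (mod 5): since gcd(8, 5) = 1, we get a unique residue mod 40.
    Write x = 1 + 8·t and substitute into x ≡ 0 (mod 5): 8·t ≡ 0 − 1 = -1 (mod 5).
    Reduce coefficients mod 5: 3·t ≡ 4 (mod 5).
    The inverse of 3 mod 5 is 2 (since 3·2 = 6 = 1·5 + 1), so t ≡ 2·4 = 8 ≡ 3 (mod 5).
    Then x = 1 + 8·3 = 25, valid modulo lcm(8, 5) = 40: x ≡ 25 (mod 40).
  Combine with x ≡ 6 (mod 9): since gcd(40, 9) = 1, we get a unique residue mod 360.
    Write x = 25 + 40·t and substitute into x ≡ 6 (mod 9): 40·t ≡ 6 − 25 = -19 (mod 9).
    Reduce coefficients mod 9: 4·t ≡ 8 (mod 9).
    The inverse of 4 mod 9 is 7 (since 4·7 = 28 = 3·9 + 1), so t ≡ 7·8 = 56 ≡ 2 (mod 9).
    Then x = 25 + 40·2 = 105, valid modulo lcm(40, 9) = 360: x ≡ 105 (mod 360).
Verify: 105 mod 8 = 1 ✓, 105 mod 5 = 0 ✓, 105 mod 9 = 6 ✓.

x ≡ 105 (mod 360).


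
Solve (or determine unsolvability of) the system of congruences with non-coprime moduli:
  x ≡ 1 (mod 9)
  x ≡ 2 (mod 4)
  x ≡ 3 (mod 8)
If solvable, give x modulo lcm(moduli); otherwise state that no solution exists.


Moduli 9, 4, 8 are not pairwise coprime, so CRT works modulo lcm(m_i) when all pairwise compatibility conditions hold.
Pairwise compatibility: gcd(m_i, m_j) must divide a_i - a_j for every pair.
Merge one congruence at a time:
  Start: x ≡ 1 (mod 9).
  Combine with x ≡ 2 (mod 4): gcd(9, 4) = 1; 2 - 1 = 1, which IS divisible by 1, so compatible.
    Write x = 1 + 9·t and substitute into x ≡ 2 (mod 4): 9·t ≡ 2 − 1 = 1 (mod 4).
    Reduce coefficients mod 4: 1·t ≡ 1 (mod 4).
    So t ≡ 1 (mod 4).
    Then x = 1 + 9·1 = 10, valid modulo lcm(9, 4) = 36: x ≡ 10 (mod 36).
  Combine with x ≡ 3 (mod 8): gcd(36, 8) = 4, and 3 - 10 = -7 is NOT divisible by 4.
    ⇒ system is inconsistent (no integer solution).

No solution (the system is inconsistent).


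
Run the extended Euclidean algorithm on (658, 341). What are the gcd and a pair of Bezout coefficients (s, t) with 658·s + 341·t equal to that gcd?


Euclidean algorithm on (658, 341) — divide until remainder is 0:
  658 = 1 · 341 + 317
  341 = 1 · 317 + 24
  317 = 13 · 24 + 5
  24 = 4 · 5 + 4
  5 = 1 · 4 + 1
  4 = 4 · 1 + 0
gcd(658, 341) = 1.
Track Bezout coefficients alongside the remainders: start with r₀ = 658 = a·1 + b·0 (s = 1, t = 0) and r₁ = 341 = a·0 + b·1 (s = 0, t = 1); each new remainder r_{k+1} = r_{k-1} − q_k·r_k inherits s_{k+1} = s_{k-1} − q_k·s_k, t_{k+1} = t_{k-1} − q_k·t_k, so r_k = a·s_k + b·t_k at every step:
  q = 1: r = 317, s = 1 − 1·0 = 1, t = 0 − 1·1 = -1  (check: 658·1 + 341·(-1) = 317)
  q = 1: r = 24, s = 0 − 1·1 = -1, t = 1 − 1·(-1) = 2  (check: 658·(-1) + 341·2 = 24)
  q = 13: r = 5, s = 1 − 13·(-1) = 14, t = -1 − 13·2 = -27  (check: 658·14 + 341·(-27) = 5)
  q = 4: r = 4, s = -1 − 4·14 = -57, t = 2 − 4·(-27) = 110  (check: 658·(-57) + 341·110 = 4)
  q = 1: r = 1, s = 14 − 1·(-57) = 71, t = -27 − 1·110 = -137  (check: 658·71 + 341·(-137) = 1)
The row with r = 1 (the gcd) gives the Bezout coefficients s = 71, t = -137.
Result: 658 · (71) + 341 · (-137) = 1.

gcd(658, 341) = 1; s = 71, t = -137 (check: 658·71 + 341·(-137) = 1).


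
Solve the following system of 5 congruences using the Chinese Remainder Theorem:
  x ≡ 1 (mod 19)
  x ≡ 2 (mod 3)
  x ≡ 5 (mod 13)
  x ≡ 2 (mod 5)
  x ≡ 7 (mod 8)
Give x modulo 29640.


Product of moduli M = 19 · 3 · 13 · 5 · 8 = 29640.
Merge one congruence at a time:
  Start: x ≡ 1 (mod 19).
  Combine with x ≡ 2 (mod 3); new modulus lcm = 57.
    Write x = 1 + 19·t and substitute into x ≡ 2 (mod 3): 19·t ≡ 2 − 1 = 1 (mod 3).
    Reduce coefficients mod 3: 1·t ≡ 1 (mod 3).
    So t ≡ 1 (mod 3).
    Then x = 1 + 19·1 = 20, valid modulo lcm(19, 3) = 57: x ≡ 20 (mod 57).
  Combine with x ≡ 5 (mod 13); new modulus lcm = 741.
    Write x = 20 + 57·t and substitute into x ≡ 5 (mod 13): 57·t ≡ 5 − 20 = -15 (mod 13).
    Reduce coefficients mod 13: 5·t ≡ 11 (mod 13).
    The inverse of 5 mod 13 is 8 (since 5·8 = 40 = 3·13 + 1), so t ≡ 8·11 = 88 ≡ 10 (mod 13).
    Then x = 20 + 57·10 = 590, valid modulo lcm(57, 13) = 741: x ≡ 590 (mod 741).
  Combine with x ≡ 2 (mod 5); new modulus lcm = 3705.
    Write x = 590 + 741·t and substitute into x ≡ 2 (mod 5): 741·t ≡ 2 − 590 = -588 (mod 5).
    Reduce coefficients mod 5: 1·t ≡ 2 (mod 5).
    So t ≡ 2 (mod 5).
    Then x = 590 + 741·2 = 2072, valid modulo lcm(741, 5) = 3705: x ≡ 2072 (mod 3705).
  Combine with x ≡ 7 (mod 8); new modulus lcm = 29640.
    Write x = 2072 + 3705·t and substitute into x ≡ 7 (mod 8): 3705·t ≡ 7 − 2072 = -2065 (mod 8).
    Reduce coefficients mod 8: 1·t ≡ 7 (mod 8).
    So t ≡ 7 (mod 8).
    Then x = 2072 + 3705·7 = 28007, valid modulo lcm(3705, 8) = 29640: x ≡ 28007 (mod 29640).
Verify against each original: 28007 mod 19 = 1, 28007 mod 3 = 2, 28007 mod 13 = 5, 28007 mod 5 = 2, 28007 mod 8 = 7.

x ≡ 28007 (mod 29640).


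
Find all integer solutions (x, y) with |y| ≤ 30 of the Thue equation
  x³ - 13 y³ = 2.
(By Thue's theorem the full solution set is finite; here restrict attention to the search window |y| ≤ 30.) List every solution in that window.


The equation is x³ - 13y³ = 2. For fixed y, x³ = 13·y³ + 2, so a solution requires the RHS to be a perfect cube.
Strategy: iterate y from -30 to 30, compute RHS = 13·y³ + 2, and check whether it is a (positive or negative) perfect cube.
Check small values of y:
  y = 0: RHS = 2 is not a perfect cube.
  y = 1: RHS = 15 is not a perfect cube.
  y = -1: RHS = -11 is not a perfect cube.
  y = 2: RHS = 106 is not a perfect cube.
  y = -2: RHS = -102 is not a perfect cube.
  y = 3: RHS = 353 is not a perfect cube.
  y = -3: RHS = -349 is not a perfect cube.
Continuing the search up to |y| = 30 finds no solutions either.
No (x, y) in the scanned range satisfies the equation.

No integer solutions with |y| ≤ 30.


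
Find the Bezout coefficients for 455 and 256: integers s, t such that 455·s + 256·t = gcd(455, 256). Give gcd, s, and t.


Euclidean algorithm on (455, 256) — divide until remainder is 0:
  455 = 1 · 256 + 199
  256 = 1 · 199 + 57
  199 = 3 · 57 + 28
  57 = 2 · 28 + 1
  28 = 28 · 1 + 0
gcd(455, 256) = 1.
Track Bezout coefficients alongside the remainders: start with r₀ = 455 = a·1 + b·0 (s = 1, t = 0) and r₁ = 256 = a·0 + b·1 (s = 0, t = 1); each new remainder r_{k+1} = r_{k-1} − q_k·r_k inherits s_{k+1} = s_{k-1} − q_k·s_k, t_{k+1} = t_{k-1} − q_k·t_k, so r_k = a·s_k + b·t_k at every step:
  q = 1: r = 199, s = 1 − 1·0 = 1, t = 0 − 1·1 = -1  (check: 455·1 + 256·(-1) = 199)
  q = 1: r = 57, s = 0 − 1·1 = -1, t = 1 − 1·(-1) = 2  (check: 455·(-1) + 256·2 = 57)
  q = 3: r = 28, s = 1 − 3·(-1) = 4, t = -1 − 3·2 = -7  (check: 455·4 + 256·(-7) = 28)
  q = 2: r = 1, s = -1 − 2·4 = -9, t = 2 − 2·(-7) = 16  (check: 455·(-9) + 256·16 = 1)
The row with r = 1 (the gcd) gives the Bezout coefficients s = -9, t = 16.
Result: 455 · (-9) + 256 · (16) = 1.

gcd(455, 256) = 1; s = -9, t = 16 (check: 455·(-9) + 256·16 = 1).


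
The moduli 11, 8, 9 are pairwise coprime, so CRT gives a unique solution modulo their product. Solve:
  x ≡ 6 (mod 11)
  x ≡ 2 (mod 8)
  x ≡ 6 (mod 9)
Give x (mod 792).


Moduli 11, 8, 9 are pairwise coprime; by CRT there is a unique solution modulo M = 11 · 8 · 9 = 792.
Solve pairwise, accumulating the modulus:
  Start with x ≡ 6 (mod 11).
  Combine with x ≡ 2 (mod 8): since gcd(11, 8) = 1, we get a unique residue mod 88.
    Write x = 6 + 11·t and substitute into x ≡ 2 (mod 8): 11·t ≡ 2 − 6 = -4 (mod 8).
    Reduce coefficients mod 8: 3·t ≡ 4 (mod 8).
    The inverse of 3 mod 8 is 3 (since 3·3 = 9 = 1·8 + 1), so t ≡ 3·4 = 12 ≡ 4 (mod 8).
    Then x = 6 + 11·4 = 50, valid modulo lcm(11, 8) = 88: x ≡ 50 (mod 88).
  Combine with x ≡ 6 (mod 9): since gcd(88, 9) = 1, we get a unique residue mod 792.
    Write x = 50 + 88·t and substitute into x ≡ 6 (mod 9): 88·t ≡ 6 − 50 = -44 (mod 9).
    Reduce coefficients mod 9: 7·t ≡ 1 (mod 9).
    The inverse of 7 mod 9 is 4 (since 7·4 = 28 = 3·9 + 1), so t ≡ 4·1 = 4 ≡ 4 (mod 9).
    Then x = 50 + 88·4 = 402, valid modulo lcm(88, 9) = 792: x ≡ 402 (mod 792).
Verify: 402 mod 11 = 6 ✓, 402 mod 8 = 2 ✓, 402 mod 9 = 6 ✓.

x ≡ 402 (mod 792).


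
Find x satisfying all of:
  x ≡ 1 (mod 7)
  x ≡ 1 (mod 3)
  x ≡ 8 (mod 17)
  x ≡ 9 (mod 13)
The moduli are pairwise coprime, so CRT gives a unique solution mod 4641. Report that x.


Product of moduli M = 7 · 3 · 17 · 13 = 4641.
Merge one congruence at a time:
  Start: x ≡ 1 (mod 7).
  Combine with x ≡ 1 (mod 3); new modulus lcm = 21.
    Write x = 1 + 7·t and substitute into x ≡ 1 (mod 3): 7·t ≡ 1 − 1 = 0 (mod 3).
    Reduce coefficients mod 3: 1·t ≡ 0 (mod 3).
    So t ≡ 0 (mod 3).
    Then x = 1 + 7·0 = 1, valid modulo lcm(7, 3) = 21: x ≡ 1 (mod 21).
  Combine with x ≡ 8 (mod 17); new modulus lcm = 357.
    Write x = 1 + 21·t and substitute into x ≡ 8 (mod 17): 21·t ≡ 8 − 1 = 7 (mod 17).
    Reduce coefficients mod 17: 4·t ≡ 7 (mod 17).
    The inverse of 4 mod 17 is 13 (since 4·13 = 52 = 3·17 + 1), so t ≡ 13·7 = 91 ≡ 6 (mod 17).
    Then x = 1 + 21·6 = 127, valid modulo lcm(21, 17) = 357: x ≡ 127 (mod 357).
  Combine with x ≡ 9 (mod 13); new modulus lcm = 4641.
    Write x = 127 + 357·t and substitute into x ≡ 9 (mod 13): 357·t ≡ 9 − 127 = -118 (mod 13).
    Reduce coefficients mod 13: 6·t ≡ 12 (mod 13).
    The inverse of 6 mod 13 is 11 (since 6·11 = 66 = 5·13 + 1), so t ≡ 11·12 = 132 ≡ 2 (mod 13).
    Then x = 127 + 357·2 = 841, valid modulo lcm(357, 13) = 4641: x ≡ 841 (mod 4641).
Verify against each original: 841 mod 7 = 1, 841 mod 3 = 1, 841 mod 17 = 8, 841 mod 13 = 9.

x ≡ 841 (mod 4641).


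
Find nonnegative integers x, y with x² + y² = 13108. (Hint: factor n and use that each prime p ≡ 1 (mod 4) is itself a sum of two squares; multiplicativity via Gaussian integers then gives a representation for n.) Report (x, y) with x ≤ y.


Step 1: Factor n = 13108 = 2^2 · 29 · 113.
Step 2: Check the mod-4 condition on each prime factor: 2 = 2 (special); 29 ≡ 1 (mod 4), exponent 1; 113 ≡ 1 (mod 4), exponent 1.
All primes ≡ 3 (mod 4) appear to even exponent (or don't appear), so by the two-squares theorem n IS expressible as a sum of two squares.
Step 3: Build a representation. Group n = k² · m with k = 2 and m = 29 · 113 = 3277 (a product of primes ≡ 1 (mod 4)); a representation of m scales to one of n via (k·x)² + (k·y)² = k²(x² + y²). Each prime p ≡ 1 (mod 4) is itself a sum of two squares; find a² by testing p − a² for a perfect square:
  29: 29 − 1² = 28, 29 − 2² = 25 = 5² ⇒ 29 = 2² + 5².
  113: 113 − 1² = 112, 113 − 2² = 109, 113 − 3² = 104, 113 − 4² = 97, 113 − 5² = 88, 113 − 6² = 77, 113 − 7² = 64 = 8² ⇒ 113 = 7² + 8².
  Combine using the Brahmagupta–Fibonacci identity (a² + b²)(c² + d²) = (ac − bd)² + (ad + bc)² = (ac + bd)² + (ad − bc)²:
  29 · 113 = 3277: from (2² + 5²)(7² + 8²), take (2·7 − 5·8, 2·8 + 5·7) = (14 − 40, 16 + 35) = (-26, 51); dropping signs (only squares matter) gives (26, 51); check 26² + 51² = 676 + 2601 = 3277 ✓.
  Scale by k = 2: (2·26, 2·51) = (52, 102).
Step 4: Order so x ≤ y and verify: 52² + 102² = 2704 + 10404 = 13108 = n. ✓

n = 13108 = 52² + 102² (one valid representation with x ≤ y).


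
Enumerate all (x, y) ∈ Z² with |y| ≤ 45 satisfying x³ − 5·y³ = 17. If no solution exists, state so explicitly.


The equation is x³ - 5y³ = 17. For fixed y, x³ = 5·y³ + 17, so a solution requires the RHS to be a perfect cube.
Strategy: iterate y from -45 to 45, compute RHS = 5·y³ + 17, and check whether it is a (positive or negative) perfect cube.
Check small values of y:
  y = 0: RHS = 17 is not a perfect cube.
  y = 1: RHS = 22 is not a perfect cube.
  y = -1: RHS = 12 is not a perfect cube.
  y = 2: RHS = 57 is not a perfect cube.
  y = -2: RHS = -23 is not a perfect cube.
  y = 3: RHS = 152 is not a perfect cube.
  y = -3: RHS = -118 is not a perfect cube.
Continuing the search up to |y| = 45 finds no solutions either.
No (x, y) in the scanned range satisfies the equation.

No integer solutions with |y| ≤ 45.


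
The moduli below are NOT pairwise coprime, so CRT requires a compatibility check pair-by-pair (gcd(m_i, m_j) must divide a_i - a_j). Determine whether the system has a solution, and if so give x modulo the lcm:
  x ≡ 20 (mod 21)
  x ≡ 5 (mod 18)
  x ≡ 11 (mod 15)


Moduli 21, 18, 15 are not pairwise coprime, so CRT works modulo lcm(m_i) when all pairwise compatibility conditions hold.
Pairwise compatibility: gcd(m_i, m_j) must divide a_i - a_j for every pair.
Merge one congruence at a time:
  Start: x ≡ 20 (mod 21).
  Combine with x ≡ 5 (mod 18): gcd(21, 18) = 3; 5 - 20 = -15, which IS divisible by 3, so compatible.
    Write x = 20 + 21·t and substitute into x ≡ 5 (mod 18): 21·t ≡ 5 − 20 = -15 (mod 18).
    Divide the congruence (and modulus) by g = 3: 7·t ≡ -5 (mod 6).
    Reduce coefficients mod 6: 1·t ≡ 1 (mod 6).
    So t ≡ 1 (mod 6).
    Then x = 20 + 21·1 = 41, valid modulo lcm(21, 18) = 126: x ≡ 41 (mod 126).
  Combine with x ≡ 11 (mod 15): gcd(126, 15) = 3; 11 - 41 = -30, which IS divisible by 3, so compatible.
    Write x = 41 + 126·t and substitute into x ≡ 11 (mod 15): 126·t ≡ 11 − 41 = -30 (mod 15).
    Divide the congruence (and modulus) by g = 3: 42·t ≡ -10 (mod 5).
    Reduce coefficients mod 5: 2·t ≡ 0 (mod 5).
    The inverse of 2 mod 5 is 3 (since 2·3 = 6 = 1·5 + 1), so t ≡ 3·0 = 0 ≡ 0 (mod 5).
    Then x = 41 + 126·0 = 41, valid modulo lcm(126, 15) = 630: x ≡ 41 (mod 630).
Verify: 41 mod 21 = 20, 41 mod 18 = 5, 41 mod 15 = 11.

x ≡ 41 (mod 630).


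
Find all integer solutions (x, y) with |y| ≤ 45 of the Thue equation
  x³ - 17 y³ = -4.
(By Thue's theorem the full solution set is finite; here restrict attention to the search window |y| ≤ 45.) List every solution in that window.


The equation is x³ - 17y³ = -4. For fixed y, x³ = 17·y³ − 4, so a solution requires the RHS to be a perfect cube.
Strategy: iterate y from -45 to 45, compute RHS = 17·y³ − 4, and check whether it is a (positive or negative) perfect cube.
Check small values of y:
  y = 0: RHS = -4 is not a perfect cube.
  y = 1: RHS = 13 is not a perfect cube.
  y = -1: RHS = -21 is not a perfect cube.
  y = 2: RHS = 132 is not a perfect cube.
  y = -2: RHS = -140 is not a perfect cube.
  y = 3: RHS = 455 is not a perfect cube.
  y = -3: RHS = -463 is not a perfect cube.
Continuing the search up to |y| = 45 finds no solutions either.
No (x, y) in the scanned range satisfies the equation.

No integer solutions with |y| ≤ 45.


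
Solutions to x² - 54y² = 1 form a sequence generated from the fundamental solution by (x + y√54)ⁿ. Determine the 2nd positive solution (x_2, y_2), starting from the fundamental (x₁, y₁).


Step 1: Find the fundamental solution (x₁, y₁) of x² - 54y² = 1.
  Expand √54 as a continued fraction. a₀ = ⌊√54⌋ = 7; iterate m_{k+1} = d_k·a_k − m_k, d_{k+1} = (54 − m_{k+1}²)/d_k, a_{k+1} = ⌊(a₀ + m_{k+1})/d_{k+1}⌋ (starting m₀ = 0, d₀ = 1), with convergents p_k = a_k·p_{k-1} + p_{k-2}, q_k = a_k·q_{k-1} + q_{k-2} (p₋₁ = 1, q₋₁ = 0):
  k = 0: a₀ = 7; p₀/q₀ = 7/1; p₀² − 54·q₀² = 49 − 54 = -5.
  k = 1: m = 7, d = 5, a = ⌊(7 + 7)/5⌋ = 2; p/q = (2·7 + 1)/(2·1 + 0) = 15/2; p² − 54·q² = 225 − 216 = 9.
  k = 2: m = 3, d = 9, a = ⌊(7 + 3)/9⌋ = 1; p/q = (1·15 + 7)/(1·2 + 1) = 22/3; p² − 54·q² = 484 − 486 = -2.
  k = 3: m = 6, d = 2, a = ⌊(7 + 6)/2⌋ = 6; p/q = (6·22 + 15)/(6·3 + 2) = 147/20; p² − 54·q² = 21609 − 21600 = 9.
  k = 4: m = 6, d = 9, a = ⌊(7 + 6)/9⌋ = 1; p/q = (1·147 + 22)/(1·20 + 3) = 169/23; p² − 54·q² = 28561 − 28566 = -5.
  k = 5: m = 3, d = 5, a = ⌊(7 + 3)/5⌋ = 2; p/q = (2·169 + 147)/(2·23 + 20) = 485/66; p² − 54·q² = 235225 − 235224 = 1.
  The first convergent with p² − 54·q² = 1 gives the fundamental solution (x₁, y₁) = (485, 66).
Step 2: Apply the recurrence (x_{n+1}, y_{n+1}) = (x₁x_n + 54y₁y_n, x₁y_n + y₁x_n) repeatedly.
  From (x_1, y_1) = (485, 66): x_2 = 485·485 + 54·66·66 = 470449; y_2 = 485·66 + 66·485 = 64020.
Step 3: Verify x_2² - 54·y_2² = 221322261601 - 221322261600 = 1 (should be 1). ✓

(x_1, y_1) = (485, 66); (x_2, y_2) = (470449, 64020).
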